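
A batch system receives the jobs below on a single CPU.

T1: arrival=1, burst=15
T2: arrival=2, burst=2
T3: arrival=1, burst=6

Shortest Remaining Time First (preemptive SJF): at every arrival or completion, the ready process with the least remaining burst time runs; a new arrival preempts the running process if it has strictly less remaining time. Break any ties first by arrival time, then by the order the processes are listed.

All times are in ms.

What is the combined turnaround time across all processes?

33

Gantt: | idle 0-1 | T3 1-2 | T2 2-4 | T3 4-9 | T1 9-24 |
Completion: T1=24  T2=4  T3=9
Turnaround (C−A): T1=23  T2=2  T3=8
Turnaround = completion − arrival: T1=23, T2=2, T3=8
Total turnaround = 23 + 2 + 8 = 33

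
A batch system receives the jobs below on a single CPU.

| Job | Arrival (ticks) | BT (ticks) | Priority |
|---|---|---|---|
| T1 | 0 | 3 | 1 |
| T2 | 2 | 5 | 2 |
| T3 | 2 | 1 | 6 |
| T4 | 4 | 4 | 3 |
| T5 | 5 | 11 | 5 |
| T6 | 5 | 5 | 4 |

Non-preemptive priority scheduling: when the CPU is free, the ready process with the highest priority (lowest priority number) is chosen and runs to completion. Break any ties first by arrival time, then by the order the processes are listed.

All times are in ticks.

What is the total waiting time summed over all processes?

50

Gantt: | T1 0-3 | T2 3-8 | T4 8-12 | T6 12-17 | T5 17-28 | T3 28-29 |
Completion: T1=3  T2=8  T3=29  T4=12  T5=28  T6=17
Turnaround (C−A): T1=3  T2=6  T3=27  T4=8  T5=23  T6=12
Waiting = turnaround − burst: T1=0, T2=1, T3=26, T4=4, T5=12, T6=7
Total waiting = 0 + 1 + 26 + 4 + 12 + 7 = 50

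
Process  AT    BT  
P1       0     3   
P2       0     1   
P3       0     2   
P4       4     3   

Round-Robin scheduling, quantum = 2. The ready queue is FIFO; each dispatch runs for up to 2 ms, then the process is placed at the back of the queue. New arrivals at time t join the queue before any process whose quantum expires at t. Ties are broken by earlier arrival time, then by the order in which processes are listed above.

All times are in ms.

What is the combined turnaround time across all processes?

Gantt: | P1 0-2 | P2 2-3 | P3 3-5 | P1 5-6 | P4 6-9 |
Completion: P1=6  P2=3  P3=5  P4=9
Turnaround = completion − arrival: P1=6, P2=3, P3=5, P4=5
Total turnaround = 6 + 3 + 5 + 5 = 19

19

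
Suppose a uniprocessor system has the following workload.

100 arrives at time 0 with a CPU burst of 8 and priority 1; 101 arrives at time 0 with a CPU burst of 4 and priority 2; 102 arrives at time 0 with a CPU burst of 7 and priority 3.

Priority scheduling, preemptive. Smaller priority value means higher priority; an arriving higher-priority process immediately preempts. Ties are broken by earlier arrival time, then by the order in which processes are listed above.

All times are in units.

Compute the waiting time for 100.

Schedule: | 100 0-8 | 101 8-12 | 102 12-19 |
Completion: 100=8  101=12  102=19
Turnaround (C−A): 100=8  101=12  102=19
Waiting(100) = turnaround − burst = 8 − 8 = 0

0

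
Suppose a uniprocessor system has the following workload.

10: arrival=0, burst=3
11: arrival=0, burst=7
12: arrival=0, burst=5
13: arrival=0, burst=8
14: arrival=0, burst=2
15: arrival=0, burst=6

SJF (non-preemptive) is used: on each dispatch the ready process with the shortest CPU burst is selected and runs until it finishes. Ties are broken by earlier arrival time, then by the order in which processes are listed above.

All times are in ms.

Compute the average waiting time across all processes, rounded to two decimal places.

9.33

Timeline: | 14 0-2 | 10 2-5 | 12 5-10 | 15 10-16 | 11 16-23 | 13 23-31 |
Completion: 10=5  11=23  12=10  13=31  14=2  15=16
Waiting times: 10=2, 11=16, 12=5, 13=23, 14=0, 15=10
Average waiting = (2+16+5+23+0+10) / 6 = 56/6 = 9.33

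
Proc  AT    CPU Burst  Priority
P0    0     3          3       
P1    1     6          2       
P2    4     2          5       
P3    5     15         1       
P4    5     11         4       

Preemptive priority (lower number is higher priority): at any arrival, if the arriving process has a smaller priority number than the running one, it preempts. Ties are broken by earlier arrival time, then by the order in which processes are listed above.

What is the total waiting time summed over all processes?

86

Timeline: | P0 0-1 | P1 1-5 | P3 5-20 | P1 20-22 | P0 22-24 | P4 24-35 | P2 35-37 |
Completion: P0=24  P1=22  P2=37  P3=20  P4=35
Turnaround (C−A): P0=24  P1=21  P2=33  P3=15  P4=30
Waiting = turnaround − burst: P0=21, P1=15, P2=31, P3=0, P4=19
Total waiting = 21 + 15 + 31 + 0 + 19 = 86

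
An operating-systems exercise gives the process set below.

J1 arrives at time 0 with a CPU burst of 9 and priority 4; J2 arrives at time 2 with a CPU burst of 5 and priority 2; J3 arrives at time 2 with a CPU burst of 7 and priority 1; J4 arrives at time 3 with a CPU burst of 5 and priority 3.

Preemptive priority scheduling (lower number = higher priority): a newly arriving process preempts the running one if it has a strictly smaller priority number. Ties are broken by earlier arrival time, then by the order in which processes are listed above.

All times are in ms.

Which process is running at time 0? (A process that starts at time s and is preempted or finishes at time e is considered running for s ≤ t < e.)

J1

Timeline: | J1 0-2 | J3 2-9 | J2 9-14 | J4 14-19 | J1 19-26 |
Completion: J1=26  J2=14  J3=9  J4=19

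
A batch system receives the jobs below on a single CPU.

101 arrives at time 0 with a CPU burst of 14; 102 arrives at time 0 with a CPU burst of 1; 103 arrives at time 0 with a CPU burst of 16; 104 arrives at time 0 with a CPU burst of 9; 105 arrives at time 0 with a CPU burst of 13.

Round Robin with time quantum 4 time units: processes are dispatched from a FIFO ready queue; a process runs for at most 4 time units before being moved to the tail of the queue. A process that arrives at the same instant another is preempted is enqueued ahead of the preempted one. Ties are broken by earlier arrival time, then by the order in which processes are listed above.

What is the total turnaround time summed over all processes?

200

Timeline: | 101 0-4 | 102 4-5 | 103 5-9 | 104 9-13 | 105 13-17 | 101 17-21 | 103 21-25 | 104 25-29 | 105 29-33 | 101 33-37 | 103 37-41 | 104 41-42 | 105 42-46 | 101 46-48 | 103 48-52 | 105 52-53 |
Completion: 101=48  102=5  103=52  104=42  105=53
Turnaround = completion − arrival: 101=48, 102=5, 103=52, 104=42, 105=53
Total turnaround = 48 + 5 + 52 + 42 + 53 = 200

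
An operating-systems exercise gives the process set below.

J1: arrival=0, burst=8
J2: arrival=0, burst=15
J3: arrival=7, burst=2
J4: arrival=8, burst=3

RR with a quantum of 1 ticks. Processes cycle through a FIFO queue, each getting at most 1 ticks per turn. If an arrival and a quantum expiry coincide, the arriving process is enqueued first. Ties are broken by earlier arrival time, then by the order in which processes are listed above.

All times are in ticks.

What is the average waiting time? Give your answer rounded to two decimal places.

9.00

Gantt: | J1 0-1 | J2 1-2 | J1 2-3 | J2 3-4 | J1 4-5 | J2 5-6 | J1 6-7 | J2 7-8 | J3 8-9 | J1 9-10 | J4 10-11 | J2 11-12 | J3 12-13 | J1 13-14 | J4 14-15 | J2 15-16 | J1 16-17 | J4 17-18 | J2 18-19 | J1 19-20 | J2 20-28 |
Completion: J1=20  J2=28  J3=13  J4=18
Turnaround (C−A): J1=20  J2=28  J3=6  J4=10
Waiting times: J1=12, J2=13, J3=4, J4=7
Average waiting = (12+13+4+7) / 4 = 36/4 = 9.00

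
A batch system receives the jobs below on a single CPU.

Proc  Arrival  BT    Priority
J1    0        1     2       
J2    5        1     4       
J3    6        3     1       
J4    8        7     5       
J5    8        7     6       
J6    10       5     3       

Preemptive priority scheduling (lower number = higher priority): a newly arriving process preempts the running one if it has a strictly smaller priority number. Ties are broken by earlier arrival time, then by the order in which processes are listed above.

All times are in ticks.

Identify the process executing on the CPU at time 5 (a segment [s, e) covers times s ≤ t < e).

Gantt: | J1 0-1 | idle 1-5 | J2 5-6 | J3 6-9 | J4 9-10 | J6 10-15 | J4 15-21 | J5 21-28 |
Completion: J1=1  J2=6  J3=9  J4=21  J5=28  J6=15
Turnaround (C−A): J1=1  J2=1  J3=3  J4=13  J5=20  J6=5

J2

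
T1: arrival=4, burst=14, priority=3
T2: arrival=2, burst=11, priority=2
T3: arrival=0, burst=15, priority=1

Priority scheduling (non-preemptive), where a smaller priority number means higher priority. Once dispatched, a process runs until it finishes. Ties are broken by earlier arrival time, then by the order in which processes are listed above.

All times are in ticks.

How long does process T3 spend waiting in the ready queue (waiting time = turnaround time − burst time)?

Gantt: | T3 0-15 | T2 15-26 | T1 26-40 |
Completion: T1=40  T2=26  T3=15
Waiting(T3) = turnaround − burst = 15 − 15 = 0

0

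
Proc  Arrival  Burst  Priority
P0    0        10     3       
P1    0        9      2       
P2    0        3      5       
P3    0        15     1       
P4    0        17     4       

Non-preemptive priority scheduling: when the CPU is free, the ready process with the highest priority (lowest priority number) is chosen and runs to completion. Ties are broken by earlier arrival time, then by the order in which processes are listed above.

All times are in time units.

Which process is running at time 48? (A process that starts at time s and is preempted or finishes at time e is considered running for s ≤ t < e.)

Schedule: | P3 0-15 | P1 15-24 | P0 24-34 | P4 34-51 | P2 51-54 |
Completion: P0=34  P1=24  P2=54  P3=15  P4=51

P4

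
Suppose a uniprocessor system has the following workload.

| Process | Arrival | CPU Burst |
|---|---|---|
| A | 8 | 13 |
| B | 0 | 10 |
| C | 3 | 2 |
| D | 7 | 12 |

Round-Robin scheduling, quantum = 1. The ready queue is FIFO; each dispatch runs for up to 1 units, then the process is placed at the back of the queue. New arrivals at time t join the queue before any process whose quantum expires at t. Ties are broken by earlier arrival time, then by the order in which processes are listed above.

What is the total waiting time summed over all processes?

Timeline: | B 0-3 | C 3-4 | B 4-5 | C 5-6 | B 6-7 | D 7-8 | B 8-9 | A 9-10 | D 10-11 | B 11-12 | A 12-13 | D 13-14 | B 14-15 | A 15-16 | D 16-17 | B 17-18 | A 18-19 | D 19-20 | B 20-21 | A 21-22 | D 22-23 | A 23-24 | D 24-25 | A 25-26 | D 26-27 | A 27-28 | D 28-29 | A 29-30 | D 30-31 | A 31-32 | D 32-33 | A 33-34 | D 34-35 | A 35-37 |
Completion: A=37  B=21  C=6  D=35
Turnaround (C−A): A=29  B=21  C=3  D=28
Waiting = turnaround − burst: A=16, B=11, C=1, D=16
Total waiting = 16 + 11 + 1 + 16 = 44

44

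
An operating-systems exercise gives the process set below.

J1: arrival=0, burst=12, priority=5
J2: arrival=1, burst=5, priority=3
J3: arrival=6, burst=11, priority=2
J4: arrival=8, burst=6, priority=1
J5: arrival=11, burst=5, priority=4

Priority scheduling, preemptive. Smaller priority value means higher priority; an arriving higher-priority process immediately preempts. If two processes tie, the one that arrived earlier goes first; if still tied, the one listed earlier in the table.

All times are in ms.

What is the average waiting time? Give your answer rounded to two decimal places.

9.00

Timeline: | J1 0-1 | J2 1-6 | J3 6-8 | J4 8-14 | J3 14-23 | J5 23-28 | J1 28-39 |
Completion: J1=39  J2=6  J3=23  J4=14  J5=28
Waiting times: J1=27, J2=0, J3=6, J4=0, J5=12
Average waiting = (27+0+6+0+12) / 5 = 45/5 = 9.00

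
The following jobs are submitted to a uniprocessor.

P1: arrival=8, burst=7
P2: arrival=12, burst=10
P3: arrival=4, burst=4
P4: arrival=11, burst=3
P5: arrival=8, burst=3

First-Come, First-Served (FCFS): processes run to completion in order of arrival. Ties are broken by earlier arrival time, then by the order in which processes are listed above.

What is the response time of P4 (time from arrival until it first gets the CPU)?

Gantt: | idle 0-4 | P3 4-8 | P1 8-15 | P5 15-18 | P4 18-21 | P2 21-31 |
Completion: P1=15  P2=31  P3=8  P4=21  P5=18
Turnaround (C−A): P1=7  P2=19  P3=4  P4=10  P5=10
Response(P4) = first start − arrival = 18 − 11 = 7

7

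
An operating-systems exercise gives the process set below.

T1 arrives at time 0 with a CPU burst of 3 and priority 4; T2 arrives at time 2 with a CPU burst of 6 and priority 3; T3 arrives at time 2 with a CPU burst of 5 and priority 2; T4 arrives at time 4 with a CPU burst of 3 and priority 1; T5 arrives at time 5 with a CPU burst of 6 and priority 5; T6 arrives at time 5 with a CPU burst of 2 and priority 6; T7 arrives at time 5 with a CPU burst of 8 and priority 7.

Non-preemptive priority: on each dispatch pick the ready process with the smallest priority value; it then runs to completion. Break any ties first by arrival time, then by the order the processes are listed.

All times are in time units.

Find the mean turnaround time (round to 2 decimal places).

Schedule: | T1 0-3 | T3 3-8 | T4 8-11 | T2 11-17 | T5 17-23 | T6 23-25 | T7 25-33 |
Completion: T1=3  T2=17  T3=8  T4=11  T5=23  T6=25  T7=33
Turnaround times: T1=3, T2=15, T3=6, T4=7, T5=18, T6=20, T7=28
Average turnaround = (3+15+6+7+18+20+28) / 7 = 97/7 = 13.86

13.86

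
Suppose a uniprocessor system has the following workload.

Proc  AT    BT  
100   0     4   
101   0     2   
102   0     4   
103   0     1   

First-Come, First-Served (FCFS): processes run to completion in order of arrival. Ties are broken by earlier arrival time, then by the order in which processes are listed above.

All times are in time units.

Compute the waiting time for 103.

10

Gantt: | 100 0-4 | 101 4-6 | 102 6-10 | 103 10-11 |
Completion: 100=4  101=6  102=10  103=11
Turnaround (C−A): 100=4  101=6  102=10  103=11
Waiting(103) = turnaround − burst = 11 − 1 = 10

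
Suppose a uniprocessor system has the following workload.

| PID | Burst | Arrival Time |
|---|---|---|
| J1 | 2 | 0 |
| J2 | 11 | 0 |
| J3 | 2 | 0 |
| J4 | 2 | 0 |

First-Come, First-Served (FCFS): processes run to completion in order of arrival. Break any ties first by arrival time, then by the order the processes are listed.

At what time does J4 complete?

Timeline: | J1 0-2 | J2 2-13 | J3 13-15 | J4 15-17 |
Completion: J1=2  J2=13  J3=15  J4=17
Turnaround (C−A): J1=2  J2=13  J3=15  J4=17

17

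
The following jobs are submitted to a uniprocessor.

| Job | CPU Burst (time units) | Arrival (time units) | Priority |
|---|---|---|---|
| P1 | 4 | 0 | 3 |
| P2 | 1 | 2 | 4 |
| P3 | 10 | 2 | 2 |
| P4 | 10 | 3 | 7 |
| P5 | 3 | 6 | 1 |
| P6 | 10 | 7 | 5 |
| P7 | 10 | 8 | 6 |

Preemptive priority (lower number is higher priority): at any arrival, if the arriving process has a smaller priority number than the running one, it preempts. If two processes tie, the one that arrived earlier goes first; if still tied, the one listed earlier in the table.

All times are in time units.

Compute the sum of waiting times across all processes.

97

Timeline: | P1 0-2 | P3 2-6 | P5 6-9 | P3 9-15 | P1 15-17 | P2 17-18 | P6 18-28 | P7 28-38 | P4 38-48 |
Completion: P1=17  P2=18  P3=15  P4=48  P5=9  P6=28  P7=38
Waiting = turnaround − burst: P1=13, P2=15, P3=3, P4=35, P5=0, P6=11, P7=20
Total waiting = 13 + 15 + 3 + 35 + 0 + 11 + 20 = 97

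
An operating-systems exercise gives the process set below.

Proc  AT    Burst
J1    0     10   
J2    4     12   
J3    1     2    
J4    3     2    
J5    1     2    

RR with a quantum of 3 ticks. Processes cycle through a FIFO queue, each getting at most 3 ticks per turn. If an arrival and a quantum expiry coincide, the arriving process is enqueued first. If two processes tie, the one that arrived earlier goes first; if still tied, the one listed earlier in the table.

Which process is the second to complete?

J5

Gantt: | J1 0-3 | J3 3-5 | J5 5-7 | J4 7-9 | J1 9-12 | J2 12-15 | J1 15-18 | J2 18-21 | J1 21-22 | J2 22-28 |
Completion: J1=22  J2=28  J3=5  J4=9  J5=7
Finish order: J3 → J5 → J4 → J1 → J2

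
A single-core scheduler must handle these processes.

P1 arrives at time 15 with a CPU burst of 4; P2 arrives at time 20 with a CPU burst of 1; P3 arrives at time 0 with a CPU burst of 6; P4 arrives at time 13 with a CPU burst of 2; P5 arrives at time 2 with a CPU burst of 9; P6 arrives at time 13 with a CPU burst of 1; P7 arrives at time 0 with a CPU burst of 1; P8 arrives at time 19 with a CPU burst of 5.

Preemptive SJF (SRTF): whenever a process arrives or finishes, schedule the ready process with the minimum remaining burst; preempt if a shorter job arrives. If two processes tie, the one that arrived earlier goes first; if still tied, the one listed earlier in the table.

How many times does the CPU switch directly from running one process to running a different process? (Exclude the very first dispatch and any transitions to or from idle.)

9

Schedule: | P7 0-1 | P3 1-7 | P5 7-13 | P6 13-14 | P4 14-16 | P5 16-19 | P1 19-20 | P2 20-21 | P1 21-24 | P8 24-29 |
Completion: P1=24  P2=21  P3=7  P4=16  P5=19  P6=14  P7=1  P8=29
Turnaround (C−A): P1=9  P2=1  P3=7  P4=3  P5=17  P6=1  P7=1  P8=10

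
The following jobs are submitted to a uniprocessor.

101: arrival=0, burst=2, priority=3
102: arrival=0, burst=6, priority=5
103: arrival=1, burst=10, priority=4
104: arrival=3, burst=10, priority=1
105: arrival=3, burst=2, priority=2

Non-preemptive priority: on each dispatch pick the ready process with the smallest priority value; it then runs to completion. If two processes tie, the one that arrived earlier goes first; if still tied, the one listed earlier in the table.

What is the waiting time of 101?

0

Timeline: | 101 0-2 | 103 2-12 | 104 12-22 | 105 22-24 | 102 24-30 |
Completion: 101=2  102=30  103=12  104=22  105=24
Turnaround (C−A): 101=2  102=30  103=11  104=19  105=21
Waiting(101) = turnaround − burst = 2 − 2 = 0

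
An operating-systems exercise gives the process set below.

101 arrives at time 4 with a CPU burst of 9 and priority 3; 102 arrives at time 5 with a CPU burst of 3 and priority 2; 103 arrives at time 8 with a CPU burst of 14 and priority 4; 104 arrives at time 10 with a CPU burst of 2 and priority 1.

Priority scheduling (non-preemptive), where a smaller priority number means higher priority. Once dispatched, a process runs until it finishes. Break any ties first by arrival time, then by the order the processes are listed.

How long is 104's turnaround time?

Schedule: | idle 0-4 | 101 4-13 | 104 13-15 | 102 15-18 | 103 18-32 |
Completion: 101=13  102=18  103=32  104=15
Turnaround(104) = completion − arrival = 15 − 10 = 5

5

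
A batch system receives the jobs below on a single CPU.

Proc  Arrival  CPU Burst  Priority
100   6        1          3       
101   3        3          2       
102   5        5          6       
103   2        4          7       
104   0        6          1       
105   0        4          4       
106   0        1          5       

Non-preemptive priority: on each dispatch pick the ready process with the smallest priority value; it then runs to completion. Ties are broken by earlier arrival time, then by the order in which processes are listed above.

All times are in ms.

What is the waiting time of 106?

14

Timeline: | 104 0-6 | 101 6-9 | 100 9-10 | 105 10-14 | 106 14-15 | 102 15-20 | 103 20-24 |
Completion: 100=10  101=9  102=20  103=24  104=6  105=14  106=15
Waiting(106) = turnaround − burst = 15 − 1 = 14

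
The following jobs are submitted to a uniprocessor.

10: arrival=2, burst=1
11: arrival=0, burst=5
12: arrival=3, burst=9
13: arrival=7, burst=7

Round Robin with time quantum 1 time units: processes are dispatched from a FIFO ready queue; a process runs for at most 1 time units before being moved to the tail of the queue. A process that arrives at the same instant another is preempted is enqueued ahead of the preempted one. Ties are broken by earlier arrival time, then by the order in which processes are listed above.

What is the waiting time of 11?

3

Schedule: | 11 0-2 | 10 2-3 | 11 3-4 | 12 4-5 | 11 5-6 | 12 6-7 | 11 7-8 | 13 8-9 | 12 9-10 | 13 10-11 | 12 11-12 | 13 12-13 | 12 13-14 | 13 14-15 | 12 15-16 | 13 16-17 | 12 17-18 | 13 18-19 | 12 19-20 | 13 20-21 | 12 21-22 |
Completion: 10=3  11=8  12=22  13=21
Turnaround (C−A): 10=1  11=8  12=19  13=14
Waiting(11) = turnaround − burst = 8 − 5 = 3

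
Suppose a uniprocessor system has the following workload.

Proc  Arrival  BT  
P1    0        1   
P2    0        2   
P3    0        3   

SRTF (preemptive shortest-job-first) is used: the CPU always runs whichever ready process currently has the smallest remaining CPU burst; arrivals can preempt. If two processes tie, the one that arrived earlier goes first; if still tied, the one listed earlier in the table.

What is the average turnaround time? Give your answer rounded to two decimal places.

3.33

Gantt: | P1 0-1 | P2 1-3 | P3 3-6 |
Completion: P1=1  P2=3  P3=6
Turnaround (C−A): P1=1  P2=3  P3=6
Turnaround times: P1=1, P2=3, P3=6
Average turnaround = (1+3+6) / 3 = 10/3 = 3.33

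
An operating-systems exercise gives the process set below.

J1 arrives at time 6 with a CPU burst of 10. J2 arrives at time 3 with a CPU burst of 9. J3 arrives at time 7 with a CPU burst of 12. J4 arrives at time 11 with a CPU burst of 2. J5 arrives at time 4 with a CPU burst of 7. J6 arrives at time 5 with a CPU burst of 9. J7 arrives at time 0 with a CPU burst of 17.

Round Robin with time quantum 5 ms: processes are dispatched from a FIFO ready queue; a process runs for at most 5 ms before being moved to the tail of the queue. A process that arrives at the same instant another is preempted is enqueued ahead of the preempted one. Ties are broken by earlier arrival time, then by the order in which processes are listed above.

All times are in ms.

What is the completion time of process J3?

Schedule: | J7 0-5 | J2 5-10 | J5 10-15 | J6 15-20 | J7 20-25 | J1 25-30 | J3 30-35 | J2 35-39 | J4 39-41 | J5 41-43 | J6 43-47 | J7 47-52 | J1 52-57 | J3 57-62 | J7 62-64 | J3 64-66 |
Completion: J1=57  J2=39  J3=66  J4=41  J5=43  J6=47  J7=64
Turnaround (C−A): J1=51  J2=36  J3=59  J4=30  J5=39  J6=42  J7=64

66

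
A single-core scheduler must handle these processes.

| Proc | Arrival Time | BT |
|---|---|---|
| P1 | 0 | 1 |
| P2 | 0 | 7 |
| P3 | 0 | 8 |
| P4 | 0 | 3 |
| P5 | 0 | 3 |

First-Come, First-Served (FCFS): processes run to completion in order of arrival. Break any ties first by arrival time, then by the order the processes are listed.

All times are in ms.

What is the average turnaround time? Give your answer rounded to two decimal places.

Schedule: | P1 0-1 | P2 1-8 | P3 8-16 | P4 16-19 | P5 19-22 |
Completion: P1=1  P2=8  P3=16  P4=19  P5=22
Turnaround times: P1=1, P2=8, P3=16, P4=19, P5=22
Average turnaround = (1+8+16+19+22) / 5 = 66/5 = 13.20

13.20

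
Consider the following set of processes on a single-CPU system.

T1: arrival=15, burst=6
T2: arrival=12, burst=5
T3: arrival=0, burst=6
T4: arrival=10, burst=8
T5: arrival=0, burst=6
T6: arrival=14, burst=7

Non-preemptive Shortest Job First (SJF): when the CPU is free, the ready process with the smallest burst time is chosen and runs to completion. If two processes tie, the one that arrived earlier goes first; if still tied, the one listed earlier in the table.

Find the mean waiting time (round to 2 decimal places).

Timeline: | T3 0-6 | T5 6-12 | T2 12-17 | T1 17-23 | T6 23-30 | T4 30-38 |
Completion: T1=23  T2=17  T3=6  T4=38  T5=12  T6=30
Turnaround (C−A): T1=8  T2=5  T3=6  T4=28  T5=12  T6=16
Waiting times: T1=2, T2=0, T3=0, T4=20, T5=6, T6=9
Average waiting = (2+0+0+20+6+9) / 6 = 37/6 = 6.17

6.17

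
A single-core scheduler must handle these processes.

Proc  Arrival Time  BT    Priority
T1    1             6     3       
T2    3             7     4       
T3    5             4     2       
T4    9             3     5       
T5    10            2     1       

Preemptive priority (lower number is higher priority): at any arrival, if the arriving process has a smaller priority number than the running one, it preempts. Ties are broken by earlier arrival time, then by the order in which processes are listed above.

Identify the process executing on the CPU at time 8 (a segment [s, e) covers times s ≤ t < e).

T3

Timeline: | idle 0-1 | T1 1-5 | T3 5-9 | T1 9-10 | T5 10-12 | T1 12-13 | T2 13-20 | T4 20-23 |
Completion: T1=13  T2=20  T3=9  T4=23  T5=12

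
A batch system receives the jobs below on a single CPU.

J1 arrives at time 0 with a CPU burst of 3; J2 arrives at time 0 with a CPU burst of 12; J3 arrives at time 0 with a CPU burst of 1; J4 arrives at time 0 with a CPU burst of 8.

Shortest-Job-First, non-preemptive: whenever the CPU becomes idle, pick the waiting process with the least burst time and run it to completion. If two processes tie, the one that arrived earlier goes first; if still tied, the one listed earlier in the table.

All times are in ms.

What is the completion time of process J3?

Schedule: | J3 0-1 | J1 1-4 | J4 4-12 | J2 12-24 |
Completion: J1=4  J2=24  J3=1  J4=12
Turnaround (C−A): J1=4  J2=24  J3=1  J4=12

1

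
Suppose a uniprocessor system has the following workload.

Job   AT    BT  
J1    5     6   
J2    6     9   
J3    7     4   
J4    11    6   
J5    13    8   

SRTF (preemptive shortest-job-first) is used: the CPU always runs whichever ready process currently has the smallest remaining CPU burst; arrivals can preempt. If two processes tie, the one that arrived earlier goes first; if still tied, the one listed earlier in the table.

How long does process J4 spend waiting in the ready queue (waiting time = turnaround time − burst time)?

4

Schedule: | idle 0-5 | J1 5-11 | J3 11-15 | J4 15-21 | J5 21-29 | J2 29-38 |
Completion: J1=11  J2=38  J3=15  J4=21  J5=29
Waiting(J4) = turnaround − burst = 10 − 6 = 4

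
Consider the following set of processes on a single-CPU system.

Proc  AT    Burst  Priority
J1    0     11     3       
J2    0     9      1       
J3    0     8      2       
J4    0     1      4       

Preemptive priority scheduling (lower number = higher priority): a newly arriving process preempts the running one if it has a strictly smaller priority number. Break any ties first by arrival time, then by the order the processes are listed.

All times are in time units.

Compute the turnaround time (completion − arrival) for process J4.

29

Schedule: | J2 0-9 | J3 9-17 | J1 17-28 | J4 28-29 |
Completion: J1=28  J2=9  J3=17  J4=29
Turnaround (C−A): J1=28  J2=9  J3=17  J4=29
Turnaround(J4) = completion − arrival = 29 − 0 = 29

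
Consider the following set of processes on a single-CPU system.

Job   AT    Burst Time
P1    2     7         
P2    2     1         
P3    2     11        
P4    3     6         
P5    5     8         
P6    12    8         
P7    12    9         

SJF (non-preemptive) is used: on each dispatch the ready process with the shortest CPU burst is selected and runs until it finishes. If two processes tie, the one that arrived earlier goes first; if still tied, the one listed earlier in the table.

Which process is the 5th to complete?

P6

Schedule: | idle 0-2 | P2 2-3 | P4 3-9 | P1 9-16 | P5 16-24 | P6 24-32 | P7 32-41 | P3 41-52 |
Completion: P1=16  P2=3  P3=52  P4=9  P5=24  P6=32  P7=41
Turnaround (C−A): P1=14  P2=1  P3=50  P4=6  P5=19  P6=20  P7=29
Finish order: P2 → P4 → P1 → P5 → P6 → P7 → P3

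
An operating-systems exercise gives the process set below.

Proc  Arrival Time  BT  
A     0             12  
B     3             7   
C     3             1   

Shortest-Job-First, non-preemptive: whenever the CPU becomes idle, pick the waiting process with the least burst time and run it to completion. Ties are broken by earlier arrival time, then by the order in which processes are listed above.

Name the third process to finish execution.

B

Schedule: | A 0-12 | C 12-13 | B 13-20 |
Completion: A=12  B=20  C=13
Turnaround (C−A): A=12  B=17  C=10
Finish order: A → C → B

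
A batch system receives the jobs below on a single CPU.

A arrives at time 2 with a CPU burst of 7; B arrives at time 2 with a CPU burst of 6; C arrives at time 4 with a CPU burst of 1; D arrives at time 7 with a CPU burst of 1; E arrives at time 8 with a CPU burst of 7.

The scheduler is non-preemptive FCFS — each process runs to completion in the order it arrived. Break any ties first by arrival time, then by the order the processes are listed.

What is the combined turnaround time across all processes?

58

Schedule: | idle 0-2 | A 2-9 | B 9-15 | C 15-16 | D 16-17 | E 17-24 |
Completion: A=9  B=15  C=16  D=17  E=24
Turnaround (C−A): A=7  B=13  C=12  D=10  E=16
Turnaround = completion − arrival: A=7, B=13, C=12, D=10, E=16
Total turnaround = 7 + 13 + 12 + 10 + 16 = 58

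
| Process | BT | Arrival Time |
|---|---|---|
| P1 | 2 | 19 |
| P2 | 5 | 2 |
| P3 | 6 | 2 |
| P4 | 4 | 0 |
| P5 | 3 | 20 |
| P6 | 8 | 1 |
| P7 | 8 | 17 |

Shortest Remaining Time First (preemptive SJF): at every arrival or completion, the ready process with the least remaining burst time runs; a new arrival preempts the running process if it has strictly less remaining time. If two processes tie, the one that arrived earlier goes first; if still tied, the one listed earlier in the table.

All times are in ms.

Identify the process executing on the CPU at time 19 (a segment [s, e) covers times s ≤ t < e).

Timeline: | P4 0-4 | P2 4-9 | P3 9-15 | P6 15-19 | P1 19-21 | P5 21-24 | P6 24-28 | P7 28-36 |
Completion: P1=21  P2=9  P3=15  P4=4  P5=24  P6=28  P7=36
Turnaround (C−A): P1=2  P2=7  P3=13  P4=4  P5=4  P6=27  P7=19

P1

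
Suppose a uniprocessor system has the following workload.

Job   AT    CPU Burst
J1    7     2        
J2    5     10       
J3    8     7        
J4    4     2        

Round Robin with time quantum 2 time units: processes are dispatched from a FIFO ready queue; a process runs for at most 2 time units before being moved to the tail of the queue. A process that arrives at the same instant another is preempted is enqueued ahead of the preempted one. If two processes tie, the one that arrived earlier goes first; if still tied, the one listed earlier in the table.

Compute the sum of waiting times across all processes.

19

Timeline: | idle 0-4 | J4 4-6 | J2 6-8 | J1 8-10 | J3 10-12 | J2 12-14 | J3 14-16 | J2 16-18 | J3 18-20 | J2 20-22 | J3 22-23 | J2 23-25 |
Completion: J1=10  J2=25  J3=23  J4=6
Turnaround (C−A): J1=3  J2=20  J3=15  J4=2
Waiting = turnaround − burst: J1=1, J2=10, J3=8, J4=0
Total waiting = 1 + 10 + 8 + 0 = 19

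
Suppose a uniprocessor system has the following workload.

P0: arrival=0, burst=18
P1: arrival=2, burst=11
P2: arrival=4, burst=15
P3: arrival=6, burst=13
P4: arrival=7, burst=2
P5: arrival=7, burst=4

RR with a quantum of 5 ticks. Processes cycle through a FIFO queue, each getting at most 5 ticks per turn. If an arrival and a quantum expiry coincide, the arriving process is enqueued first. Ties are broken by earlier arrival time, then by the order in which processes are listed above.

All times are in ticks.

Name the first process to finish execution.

P4

Timeline: | P0 0-5 | P1 5-10 | P2 10-15 | P0 15-20 | P3 20-25 | P4 25-27 | P5 27-31 | P1 31-36 | P2 36-41 | P0 41-46 | P3 46-51 | P1 51-52 | P2 52-57 | P0 57-60 | P3 60-63 |
Completion: P0=60  P1=52  P2=57  P3=63  P4=27  P5=31
Turnaround (C−A): P0=60  P1=50  P2=53  P3=57  P4=20  P5=24
Finish order: P4 → P5 → P1 → P2 → P0 → P3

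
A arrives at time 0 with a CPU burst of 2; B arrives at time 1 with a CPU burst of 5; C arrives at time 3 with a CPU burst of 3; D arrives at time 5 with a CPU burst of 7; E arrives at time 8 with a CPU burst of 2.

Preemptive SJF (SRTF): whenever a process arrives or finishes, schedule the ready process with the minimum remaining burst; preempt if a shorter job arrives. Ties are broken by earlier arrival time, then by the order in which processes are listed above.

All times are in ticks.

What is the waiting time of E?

2

Timeline: | A 0-2 | B 2-3 | C 3-6 | B 6-10 | E 10-12 | D 12-19 |
Completion: A=2  B=10  C=6  D=19  E=12
Waiting(E) = turnaround − burst = 4 − 2 = 2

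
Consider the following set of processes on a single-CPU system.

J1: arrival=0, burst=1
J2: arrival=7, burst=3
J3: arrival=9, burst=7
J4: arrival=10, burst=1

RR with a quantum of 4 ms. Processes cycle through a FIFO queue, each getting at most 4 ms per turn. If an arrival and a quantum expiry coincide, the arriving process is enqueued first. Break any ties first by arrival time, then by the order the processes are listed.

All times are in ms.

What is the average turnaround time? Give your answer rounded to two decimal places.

4.50

Schedule: | J1 0-1 | idle 1-7 | J2 7-10 | J3 10-14 | J4 14-15 | J3 15-18 |
Completion: J1=1  J2=10  J3=18  J4=15
Turnaround (C−A): J1=1  J2=3  J3=9  J4=5
Turnaround times: J1=1, J2=3, J3=9, J4=5
Average turnaround = (1+3+9+5) / 4 = 18/4 = 4.50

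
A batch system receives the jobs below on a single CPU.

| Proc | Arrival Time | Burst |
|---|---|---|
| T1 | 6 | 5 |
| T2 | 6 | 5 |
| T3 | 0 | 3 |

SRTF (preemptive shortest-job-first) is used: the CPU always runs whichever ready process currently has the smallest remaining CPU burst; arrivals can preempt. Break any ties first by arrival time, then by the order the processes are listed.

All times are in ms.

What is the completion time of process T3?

3

Schedule: | T3 0-3 | idle 3-6 | T1 6-11 | T2 11-16 |
Completion: T1=11  T2=16  T3=3
Turnaround (C−A): T1=5  T2=10  T3=3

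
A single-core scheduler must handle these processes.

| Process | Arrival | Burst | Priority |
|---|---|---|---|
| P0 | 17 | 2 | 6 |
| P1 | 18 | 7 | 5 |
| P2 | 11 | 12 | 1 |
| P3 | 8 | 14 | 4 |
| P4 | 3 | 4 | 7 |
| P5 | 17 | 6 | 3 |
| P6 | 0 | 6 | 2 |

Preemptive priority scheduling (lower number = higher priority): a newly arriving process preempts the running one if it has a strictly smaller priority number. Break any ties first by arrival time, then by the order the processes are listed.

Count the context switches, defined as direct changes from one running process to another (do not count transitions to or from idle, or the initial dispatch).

8

Timeline: | P6 0-6 | P4 6-8 | P3 8-11 | P2 11-23 | P5 23-29 | P3 29-40 | P1 40-47 | P0 47-49 | P4 49-51 |
Completion: P0=49  P1=47  P2=23  P3=40  P4=51  P5=29  P6=6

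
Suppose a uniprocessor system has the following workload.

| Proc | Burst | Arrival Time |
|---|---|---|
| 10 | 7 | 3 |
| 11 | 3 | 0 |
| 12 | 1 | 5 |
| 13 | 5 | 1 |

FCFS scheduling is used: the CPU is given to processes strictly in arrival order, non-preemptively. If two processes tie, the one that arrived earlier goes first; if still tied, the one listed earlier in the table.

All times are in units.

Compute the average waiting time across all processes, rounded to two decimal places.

Gantt: | 11 0-3 | 13 3-8 | 10 8-15 | 12 15-16 |
Completion: 10=15  11=3  12=16  13=8
Waiting times: 10=5, 11=0, 12=10, 13=2
Average waiting = (5+0+10+2) / 4 = 17/4 = 4.25

4.25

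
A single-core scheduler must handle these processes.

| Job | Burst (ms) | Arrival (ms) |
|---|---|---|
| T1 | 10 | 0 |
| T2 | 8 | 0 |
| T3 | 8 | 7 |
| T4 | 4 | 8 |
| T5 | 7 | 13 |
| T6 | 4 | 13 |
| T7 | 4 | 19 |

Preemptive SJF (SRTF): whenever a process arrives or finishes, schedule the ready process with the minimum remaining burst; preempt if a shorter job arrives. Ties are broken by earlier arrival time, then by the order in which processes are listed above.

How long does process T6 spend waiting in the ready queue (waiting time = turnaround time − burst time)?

0

Schedule: | T2 0-8 | T4 8-12 | T3 12-13 | T6 13-17 | T3 17-19 | T7 19-23 | T3 23-28 | T5 28-35 | T1 35-45 |
Completion: T1=45  T2=8  T3=28  T4=12  T5=35  T6=17  T7=23
Waiting(T6) = turnaround − burst = 4 − 4 = 0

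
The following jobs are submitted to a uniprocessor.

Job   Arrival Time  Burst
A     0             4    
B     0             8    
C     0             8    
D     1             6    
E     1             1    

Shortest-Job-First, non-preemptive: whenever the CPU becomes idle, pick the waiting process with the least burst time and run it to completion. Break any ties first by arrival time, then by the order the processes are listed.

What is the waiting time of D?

Gantt: | A 0-4 | E 4-5 | D 5-11 | B 11-19 | C 19-27 |
Completion: A=4  B=19  C=27  D=11  E=5
Turnaround (C−A): A=4  B=19  C=27  D=10  E=4
Waiting(D) = turnaround − burst = 10 − 6 = 4

4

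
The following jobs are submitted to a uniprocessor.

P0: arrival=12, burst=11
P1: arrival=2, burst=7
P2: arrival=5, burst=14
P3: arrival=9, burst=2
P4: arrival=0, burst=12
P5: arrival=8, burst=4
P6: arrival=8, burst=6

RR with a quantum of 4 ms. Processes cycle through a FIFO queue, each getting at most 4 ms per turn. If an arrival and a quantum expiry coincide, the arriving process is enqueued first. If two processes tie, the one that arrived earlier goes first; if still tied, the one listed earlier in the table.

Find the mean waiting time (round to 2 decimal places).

Timeline: | P4 0-4 | P1 4-8 | P4 8-12 | P2 12-16 | P5 16-20 | P6 20-24 | P1 24-27 | P3 27-29 | P0 29-33 | P4 33-37 | P2 37-41 | P6 41-43 | P0 43-47 | P2 47-51 | P0 51-54 | P2 54-56 |
Completion: P0=54  P1=27  P2=56  P3=29  P4=37  P5=20  P6=43
Turnaround (C−A): P0=42  P1=25  P2=51  P3=20  P4=37  P5=12  P6=35
Waiting times: P0=31, P1=18, P2=37, P3=18, P4=25, P5=8, P6=29
Average waiting = (31+18+37+18+25+8+29) / 7 = 166/7 = 23.71

23.71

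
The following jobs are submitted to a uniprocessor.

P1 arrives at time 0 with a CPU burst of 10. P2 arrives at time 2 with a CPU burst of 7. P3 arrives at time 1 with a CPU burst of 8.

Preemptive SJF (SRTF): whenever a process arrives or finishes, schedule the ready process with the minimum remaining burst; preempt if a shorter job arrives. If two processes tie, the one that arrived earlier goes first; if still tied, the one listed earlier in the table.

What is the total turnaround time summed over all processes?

47

Schedule: | P1 0-1 | P3 1-9 | P2 9-16 | P1 16-25 |
Completion: P1=25  P2=16  P3=9
Turnaround = completion − arrival: P1=25, P2=14, P3=8
Total turnaround = 25 + 14 + 8 = 47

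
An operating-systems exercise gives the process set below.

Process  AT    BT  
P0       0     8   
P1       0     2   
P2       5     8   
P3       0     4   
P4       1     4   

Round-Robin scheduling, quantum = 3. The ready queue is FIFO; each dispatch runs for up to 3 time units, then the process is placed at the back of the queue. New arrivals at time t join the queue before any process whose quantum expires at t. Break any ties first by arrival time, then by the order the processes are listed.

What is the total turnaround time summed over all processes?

Timeline: | P0 0-3 | P1 3-5 | P3 5-8 | P4 8-11 | P0 11-14 | P2 14-17 | P3 17-18 | P4 18-19 | P0 19-21 | P2 21-26 |
Completion: P0=21  P1=5  P2=26  P3=18  P4=19
Turnaround (C−A): P0=21  P1=5  P2=21  P3=18  P4=18
Turnaround = completion − arrival: P0=21, P1=5, P2=21, P3=18, P4=18
Total turnaround = 21 + 5 + 21 + 18 + 18 = 83

83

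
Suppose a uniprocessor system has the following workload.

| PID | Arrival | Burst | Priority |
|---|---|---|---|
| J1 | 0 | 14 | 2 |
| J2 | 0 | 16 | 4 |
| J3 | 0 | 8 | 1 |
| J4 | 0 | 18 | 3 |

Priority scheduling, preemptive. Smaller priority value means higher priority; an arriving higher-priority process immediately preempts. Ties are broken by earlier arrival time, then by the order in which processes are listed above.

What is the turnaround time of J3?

Timeline: | J3 0-8 | J1 8-22 | J4 22-40 | J2 40-56 |
Completion: J1=22  J2=56  J3=8  J4=40
Turnaround (C−A): J1=22  J2=56  J3=8  J4=40
Turnaround(J3) = completion − arrival = 8 − 0 = 8

8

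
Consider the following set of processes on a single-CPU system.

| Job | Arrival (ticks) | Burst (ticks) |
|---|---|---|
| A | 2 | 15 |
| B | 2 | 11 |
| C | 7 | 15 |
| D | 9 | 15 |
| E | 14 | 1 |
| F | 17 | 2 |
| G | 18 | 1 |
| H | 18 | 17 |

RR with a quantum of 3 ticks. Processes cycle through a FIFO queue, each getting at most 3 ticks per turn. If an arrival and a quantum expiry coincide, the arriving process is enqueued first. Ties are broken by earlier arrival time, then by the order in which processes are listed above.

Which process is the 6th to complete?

Timeline: | idle 0-2 | A 2-5 | B 5-8 | A 8-11 | C 11-14 | B 14-17 | D 17-20 | A 20-23 | E 23-24 | C 24-27 | F 27-29 | B 29-32 | G 32-33 | H 33-36 | D 36-39 | A 39-42 | C 42-45 | B 45-47 | H 47-50 | D 50-53 | A 53-56 | C 56-59 | H 59-62 | D 62-65 | C 65-68 | H 68-71 | D 71-74 | H 74-79 |
Completion: A=56  B=47  C=68  D=74  E=24  F=29  G=33  H=79
Finish order: E → F → G → B → A → C → D → H

C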